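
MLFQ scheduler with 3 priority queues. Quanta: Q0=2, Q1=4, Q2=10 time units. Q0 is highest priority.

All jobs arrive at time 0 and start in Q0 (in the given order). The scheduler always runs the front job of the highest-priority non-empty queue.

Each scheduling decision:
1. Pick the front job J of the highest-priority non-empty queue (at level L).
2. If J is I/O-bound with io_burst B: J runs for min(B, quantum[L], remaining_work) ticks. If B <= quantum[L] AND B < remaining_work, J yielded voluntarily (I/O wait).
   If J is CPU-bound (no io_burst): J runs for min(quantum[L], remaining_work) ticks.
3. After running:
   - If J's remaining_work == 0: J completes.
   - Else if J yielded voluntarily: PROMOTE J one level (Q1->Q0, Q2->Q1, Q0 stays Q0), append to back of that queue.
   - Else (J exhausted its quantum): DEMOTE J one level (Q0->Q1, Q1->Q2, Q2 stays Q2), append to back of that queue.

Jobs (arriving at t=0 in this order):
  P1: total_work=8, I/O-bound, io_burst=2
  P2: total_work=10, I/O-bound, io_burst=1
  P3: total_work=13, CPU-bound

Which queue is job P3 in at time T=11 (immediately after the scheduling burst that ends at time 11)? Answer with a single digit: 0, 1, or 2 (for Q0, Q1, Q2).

t=0-2: P1@Q0 runs 2, rem=6, I/O yield, promote→Q0. Q0=[P2,P3,P1] Q1=[] Q2=[]
t=2-3: P2@Q0 runs 1, rem=9, I/O yield, promote→Q0. Q0=[P3,P1,P2] Q1=[] Q2=[]
t=3-5: P3@Q0 runs 2, rem=11, quantum used, demote→Q1. Q0=[P1,P2] Q1=[P3] Q2=[]
t=5-7: P1@Q0 runs 2, rem=4, I/O yield, promote→Q0. Q0=[P2,P1] Q1=[P3] Q2=[]
t=7-8: P2@Q0 runs 1, rem=8, I/O yield, promote→Q0. Q0=[P1,P2] Q1=[P3] Q2=[]
t=8-10: P1@Q0 runs 2, rem=2, I/O yield, promote→Q0. Q0=[P2,P1] Q1=[P3] Q2=[]
t=10-11: P2@Q0 runs 1, rem=7, I/O yield, promote→Q0. Q0=[P1,P2] Q1=[P3] Q2=[]
t=11-13: P1@Q0 runs 2, rem=0, completes. Q0=[P2] Q1=[P3] Q2=[]
t=13-14: P2@Q0 runs 1, rem=6, I/O yield, promote→Q0. Q0=[P2] Q1=[P3] Q2=[]
t=14-15: P2@Q0 runs 1, rem=5, I/O yield, promote→Q0. Q0=[P2] Q1=[P3] Q2=[]
t=15-16: P2@Q0 runs 1, rem=4, I/O yield, promote→Q0. Q0=[P2] Q1=[P3] Q2=[]
t=16-17: P2@Q0 runs 1, rem=3, I/O yield, promote→Q0. Q0=[P2] Q1=[P3] Q2=[]
t=17-18: P2@Q0 runs 1, rem=2, I/O yield, promote→Q0. Q0=[P2] Q1=[P3] Q2=[]
t=18-19: P2@Q0 runs 1, rem=1, I/O yield, promote→Q0. Q0=[P2] Q1=[P3] Q2=[]
t=19-20: P2@Q0 runs 1, rem=0, completes. Q0=[] Q1=[P3] Q2=[]
t=20-24: P3@Q1 runs 4, rem=7, quantum used, demote→Q2. Q0=[] Q1=[] Q2=[P3]
t=24-31: P3@Q2 runs 7, rem=0, completes. Q0=[] Q1=[] Q2=[]

Answer: 1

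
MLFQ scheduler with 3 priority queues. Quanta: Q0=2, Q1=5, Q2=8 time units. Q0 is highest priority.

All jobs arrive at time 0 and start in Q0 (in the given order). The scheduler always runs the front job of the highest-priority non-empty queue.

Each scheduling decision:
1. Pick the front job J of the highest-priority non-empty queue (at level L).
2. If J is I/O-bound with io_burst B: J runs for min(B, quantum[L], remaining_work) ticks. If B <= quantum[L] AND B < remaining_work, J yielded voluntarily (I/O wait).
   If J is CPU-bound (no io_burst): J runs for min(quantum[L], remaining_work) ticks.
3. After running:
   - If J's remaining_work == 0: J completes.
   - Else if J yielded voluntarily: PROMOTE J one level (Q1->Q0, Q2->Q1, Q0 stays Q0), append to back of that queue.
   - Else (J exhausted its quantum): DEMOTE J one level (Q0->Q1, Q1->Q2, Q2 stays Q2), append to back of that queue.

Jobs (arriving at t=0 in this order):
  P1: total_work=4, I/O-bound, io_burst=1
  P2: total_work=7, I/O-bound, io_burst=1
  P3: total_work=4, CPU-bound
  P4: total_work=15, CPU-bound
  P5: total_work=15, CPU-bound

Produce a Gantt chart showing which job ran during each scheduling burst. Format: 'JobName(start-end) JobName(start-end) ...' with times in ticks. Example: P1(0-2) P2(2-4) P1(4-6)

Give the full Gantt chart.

Answer: P1(0-1) P2(1-2) P3(2-4) P4(4-6) P5(6-8) P1(8-9) P2(9-10) P1(10-11) P2(11-12) P1(12-13) P2(13-14) P2(14-15) P2(15-16) P2(16-17) P3(17-19) P4(19-24) P5(24-29) P4(29-37) P5(37-45)

Derivation:
t=0-1: P1@Q0 runs 1, rem=3, I/O yield, promote→Q0. Q0=[P2,P3,P4,P5,P1] Q1=[] Q2=[]
t=1-2: P2@Q0 runs 1, rem=6, I/O yield, promote→Q0. Q0=[P3,P4,P5,P1,P2] Q1=[] Q2=[]
t=2-4: P3@Q0 runs 2, rem=2, quantum used, demote→Q1. Q0=[P4,P5,P1,P2] Q1=[P3] Q2=[]
t=4-6: P4@Q0 runs 2, rem=13, quantum used, demote→Q1. Q0=[P5,P1,P2] Q1=[P3,P4] Q2=[]
t=6-8: P5@Q0 runs 2, rem=13, quantum used, demote→Q1. Q0=[P1,P2] Q1=[P3,P4,P5] Q2=[]
t=8-9: P1@Q0 runs 1, rem=2, I/O yield, promote→Q0. Q0=[P2,P1] Q1=[P3,P4,P5] Q2=[]
t=9-10: P2@Q0 runs 1, rem=5, I/O yield, promote→Q0. Q0=[P1,P2] Q1=[P3,P4,P5] Q2=[]
t=10-11: P1@Q0 runs 1, rem=1, I/O yield, promote→Q0. Q0=[P2,P1] Q1=[P3,P4,P5] Q2=[]
t=11-12: P2@Q0 runs 1, rem=4, I/O yield, promote→Q0. Q0=[P1,P2] Q1=[P3,P4,P5] Q2=[]
t=12-13: P1@Q0 runs 1, rem=0, completes. Q0=[P2] Q1=[P3,P4,P5] Q2=[]
t=13-14: P2@Q0 runs 1, rem=3, I/O yield, promote→Q0. Q0=[P2] Q1=[P3,P4,P5] Q2=[]
t=14-15: P2@Q0 runs 1, rem=2, I/O yield, promote→Q0. Q0=[P2] Q1=[P3,P4,P5] Q2=[]
t=15-16: P2@Q0 runs 1, rem=1, I/O yield, promote→Q0. Q0=[P2] Q1=[P3,P4,P5] Q2=[]
t=16-17: P2@Q0 runs 1, rem=0, completes. Q0=[] Q1=[P3,P4,P5] Q2=[]
t=17-19: P3@Q1 runs 2, rem=0, completes. Q0=[] Q1=[P4,P5] Q2=[]
t=19-24: P4@Q1 runs 5, rem=8, quantum used, demote→Q2. Q0=[] Q1=[P5] Q2=[P4]
t=24-29: P5@Q1 runs 5, rem=8, quantum used, demote→Q2. Q0=[] Q1=[] Q2=[P4,P5]
t=29-37: P4@Q2 runs 8, rem=0, completes. Q0=[] Q1=[] Q2=[P5]
t=37-45: P5@Q2 runs 8, rem=0, completes. Q0=[] Q1=[] Q2=[]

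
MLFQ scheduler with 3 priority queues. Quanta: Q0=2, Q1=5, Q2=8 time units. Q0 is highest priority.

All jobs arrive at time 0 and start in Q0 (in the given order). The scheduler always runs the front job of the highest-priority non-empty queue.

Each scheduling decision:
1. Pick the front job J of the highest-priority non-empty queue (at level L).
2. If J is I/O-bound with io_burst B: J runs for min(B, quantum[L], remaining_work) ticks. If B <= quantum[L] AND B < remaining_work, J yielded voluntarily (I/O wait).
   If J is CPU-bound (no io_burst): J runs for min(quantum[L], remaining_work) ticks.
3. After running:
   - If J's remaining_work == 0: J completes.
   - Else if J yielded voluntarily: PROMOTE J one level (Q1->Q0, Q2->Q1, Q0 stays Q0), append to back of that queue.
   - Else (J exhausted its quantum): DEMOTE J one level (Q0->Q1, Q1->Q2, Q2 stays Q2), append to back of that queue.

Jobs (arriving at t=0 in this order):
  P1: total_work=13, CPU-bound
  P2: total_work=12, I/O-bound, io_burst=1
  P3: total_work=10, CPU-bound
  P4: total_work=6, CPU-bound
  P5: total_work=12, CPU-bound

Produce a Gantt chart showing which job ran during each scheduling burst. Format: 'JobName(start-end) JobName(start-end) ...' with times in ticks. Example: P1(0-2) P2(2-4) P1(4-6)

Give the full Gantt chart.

Answer: P1(0-2) P2(2-3) P3(3-5) P4(5-7) P5(7-9) P2(9-10) P2(10-11) P2(11-12) P2(12-13) P2(13-14) P2(14-15) P2(15-16) P2(16-17) P2(17-18) P2(18-19) P2(19-20) P1(20-25) P3(25-30) P4(30-34) P5(34-39) P1(39-45) P3(45-48) P5(48-53)

Derivation:
t=0-2: P1@Q0 runs 2, rem=11, quantum used, demote→Q1. Q0=[P2,P3,P4,P5] Q1=[P1] Q2=[]
t=2-3: P2@Q0 runs 1, rem=11, I/O yield, promote→Q0. Q0=[P3,P4,P5,P2] Q1=[P1] Q2=[]
t=3-5: P3@Q0 runs 2, rem=8, quantum used, demote→Q1. Q0=[P4,P5,P2] Q1=[P1,P3] Q2=[]
t=5-7: P4@Q0 runs 2, rem=4, quantum used, demote→Q1. Q0=[P5,P2] Q1=[P1,P3,P4] Q2=[]
t=7-9: P5@Q0 runs 2, rem=10, quantum used, demote→Q1. Q0=[P2] Q1=[P1,P3,P4,P5] Q2=[]
t=9-10: P2@Q0 runs 1, rem=10, I/O yield, promote→Q0. Q0=[P2] Q1=[P1,P3,P4,P5] Q2=[]
t=10-11: P2@Q0 runs 1, rem=9, I/O yield, promote→Q0. Q0=[P2] Q1=[P1,P3,P4,P5] Q2=[]
t=11-12: P2@Q0 runs 1, rem=8, I/O yield, promote→Q0. Q0=[P2] Q1=[P1,P3,P4,P5] Q2=[]
t=12-13: P2@Q0 runs 1, rem=7, I/O yield, promote→Q0. Q0=[P2] Q1=[P1,P3,P4,P5] Q2=[]
t=13-14: P2@Q0 runs 1, rem=6, I/O yield, promote→Q0. Q0=[P2] Q1=[P1,P3,P4,P5] Q2=[]
t=14-15: P2@Q0 runs 1, rem=5, I/O yield, promote→Q0. Q0=[P2] Q1=[P1,P3,P4,P5] Q2=[]
t=15-16: P2@Q0 runs 1, rem=4, I/O yield, promote→Q0. Q0=[P2] Q1=[P1,P3,P4,P5] Q2=[]
t=16-17: P2@Q0 runs 1, rem=3, I/O yield, promote→Q0. Q0=[P2] Q1=[P1,P3,P4,P5] Q2=[]
t=17-18: P2@Q0 runs 1, rem=2, I/O yield, promote→Q0. Q0=[P2] Q1=[P1,P3,P4,P5] Q2=[]
t=18-19: P2@Q0 runs 1, rem=1, I/O yield, promote→Q0. Q0=[P2] Q1=[P1,P3,P4,P5] Q2=[]
t=19-20: P2@Q0 runs 1, rem=0, completes. Q0=[] Q1=[P1,P3,P4,P5] Q2=[]
t=20-25: P1@Q1 runs 5, rem=6, quantum used, demote→Q2. Q0=[] Q1=[P3,P4,P5] Q2=[P1]
t=25-30: P3@Q1 runs 5, rem=3, quantum used, demote→Q2. Q0=[] Q1=[P4,P5] Q2=[P1,P3]
t=30-34: P4@Q1 runs 4, rem=0, completes. Q0=[] Q1=[P5] Q2=[P1,P3]
t=34-39: P5@Q1 runs 5, rem=5, quantum used, demote→Q2. Q0=[] Q1=[] Q2=[P1,P3,P5]
t=39-45: P1@Q2 runs 6, rem=0, completes. Q0=[] Q1=[] Q2=[P3,P5]
t=45-48: P3@Q2 runs 3, rem=0, completes. Q0=[] Q1=[] Q2=[P5]
t=48-53: P5@Q2 runs 5, rem=0, completes. Q0=[] Q1=[] Q2=[]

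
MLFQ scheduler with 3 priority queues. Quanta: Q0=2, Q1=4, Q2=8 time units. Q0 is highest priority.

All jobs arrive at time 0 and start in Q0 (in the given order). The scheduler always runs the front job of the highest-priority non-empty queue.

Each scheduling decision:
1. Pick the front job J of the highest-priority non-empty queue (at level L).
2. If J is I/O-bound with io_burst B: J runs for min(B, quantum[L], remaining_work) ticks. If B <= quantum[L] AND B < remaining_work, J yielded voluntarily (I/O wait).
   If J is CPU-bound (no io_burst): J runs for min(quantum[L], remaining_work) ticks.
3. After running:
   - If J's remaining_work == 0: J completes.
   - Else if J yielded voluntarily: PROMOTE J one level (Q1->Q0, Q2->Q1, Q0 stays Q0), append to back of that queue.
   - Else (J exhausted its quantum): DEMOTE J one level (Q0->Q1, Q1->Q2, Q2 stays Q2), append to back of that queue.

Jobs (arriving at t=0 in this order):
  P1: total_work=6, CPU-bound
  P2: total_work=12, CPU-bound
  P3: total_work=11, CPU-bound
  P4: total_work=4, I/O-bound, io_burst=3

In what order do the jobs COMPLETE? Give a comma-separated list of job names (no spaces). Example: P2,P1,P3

t=0-2: P1@Q0 runs 2, rem=4, quantum used, demote→Q1. Q0=[P2,P3,P4] Q1=[P1] Q2=[]
t=2-4: P2@Q0 runs 2, rem=10, quantum used, demote→Q1. Q0=[P3,P4] Q1=[P1,P2] Q2=[]
t=4-6: P3@Q0 runs 2, rem=9, quantum used, demote→Q1. Q0=[P4] Q1=[P1,P2,P3] Q2=[]
t=6-8: P4@Q0 runs 2, rem=2, quantum used, demote→Q1. Q0=[] Q1=[P1,P2,P3,P4] Q2=[]
t=8-12: P1@Q1 runs 4, rem=0, completes. Q0=[] Q1=[P2,P3,P4] Q2=[]
t=12-16: P2@Q1 runs 4, rem=6, quantum used, demote→Q2. Q0=[] Q1=[P3,P4] Q2=[P2]
t=16-20: P3@Q1 runs 4, rem=5, quantum used, demote→Q2. Q0=[] Q1=[P4] Q2=[P2,P3]
t=20-22: P4@Q1 runs 2, rem=0, completes. Q0=[] Q1=[] Q2=[P2,P3]
t=22-28: P2@Q2 runs 6, rem=0, completes. Q0=[] Q1=[] Q2=[P3]
t=28-33: P3@Q2 runs 5, rem=0, completes. Q0=[] Q1=[] Q2=[]

Answer: P1,P4,P2,P3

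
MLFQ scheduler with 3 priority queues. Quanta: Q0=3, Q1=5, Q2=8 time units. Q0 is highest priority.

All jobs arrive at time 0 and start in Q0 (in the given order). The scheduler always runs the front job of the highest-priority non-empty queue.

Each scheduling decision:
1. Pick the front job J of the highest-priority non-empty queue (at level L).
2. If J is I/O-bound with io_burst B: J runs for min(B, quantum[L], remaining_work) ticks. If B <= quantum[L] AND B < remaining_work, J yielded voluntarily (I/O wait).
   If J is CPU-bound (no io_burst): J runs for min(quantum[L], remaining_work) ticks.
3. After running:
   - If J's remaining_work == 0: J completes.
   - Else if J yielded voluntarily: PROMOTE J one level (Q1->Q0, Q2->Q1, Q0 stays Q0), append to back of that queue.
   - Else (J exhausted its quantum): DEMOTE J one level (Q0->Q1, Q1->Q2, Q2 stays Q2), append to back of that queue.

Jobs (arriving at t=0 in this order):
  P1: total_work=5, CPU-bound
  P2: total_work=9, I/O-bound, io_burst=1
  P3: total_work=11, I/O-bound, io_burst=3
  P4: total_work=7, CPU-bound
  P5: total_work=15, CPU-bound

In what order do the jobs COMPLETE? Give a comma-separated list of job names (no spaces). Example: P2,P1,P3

Answer: P3,P2,P1,P4,P5

Derivation:
t=0-3: P1@Q0 runs 3, rem=2, quantum used, demote→Q1. Q0=[P2,P3,P4,P5] Q1=[P1] Q2=[]
t=3-4: P2@Q0 runs 1, rem=8, I/O yield, promote→Q0. Q0=[P3,P4,P5,P2] Q1=[P1] Q2=[]
t=4-7: P3@Q0 runs 3, rem=8, I/O yield, promote→Q0. Q0=[P4,P5,P2,P3] Q1=[P1] Q2=[]
t=7-10: P4@Q0 runs 3, rem=4, quantum used, demote→Q1. Q0=[P5,P2,P3] Q1=[P1,P4] Q2=[]
t=10-13: P5@Q0 runs 3, rem=12, quantum used, demote→Q1. Q0=[P2,P3] Q1=[P1,P4,P5] Q2=[]
t=13-14: P2@Q0 runs 1, rem=7, I/O yield, promote→Q0. Q0=[P3,P2] Q1=[P1,P4,P5] Q2=[]
t=14-17: P3@Q0 runs 3, rem=5, I/O yield, promote→Q0. Q0=[P2,P3] Q1=[P1,P4,P5] Q2=[]
t=17-18: P2@Q0 runs 1, rem=6, I/O yield, promote→Q0. Q0=[P3,P2] Q1=[P1,P4,P5] Q2=[]
t=18-21: P3@Q0 runs 3, rem=2, I/O yield, promote→Q0. Q0=[P2,P3] Q1=[P1,P4,P5] Q2=[]
t=21-22: P2@Q0 runs 1, rem=5, I/O yield, promote→Q0. Q0=[P3,P2] Q1=[P1,P4,P5] Q2=[]
t=22-24: P3@Q0 runs 2, rem=0, completes. Q0=[P2] Q1=[P1,P4,P5] Q2=[]
t=24-25: P2@Q0 runs 1, rem=4, I/O yield, promote→Q0. Q0=[P2] Q1=[P1,P4,P5] Q2=[]
t=25-26: P2@Q0 runs 1, rem=3, I/O yield, promote→Q0. Q0=[P2] Q1=[P1,P4,P5] Q2=[]
t=26-27: P2@Q0 runs 1, rem=2, I/O yield, promote→Q0. Q0=[P2] Q1=[P1,P4,P5] Q2=[]
t=27-28: P2@Q0 runs 1, rem=1, I/O yield, promote→Q0. Q0=[P2] Q1=[P1,P4,P5] Q2=[]
t=28-29: P2@Q0 runs 1, rem=0, completes. Q0=[] Q1=[P1,P4,P5] Q2=[]
t=29-31: P1@Q1 runs 2, rem=0, completes. Q0=[] Q1=[P4,P5] Q2=[]
t=31-35: P4@Q1 runs 4, rem=0, completes. Q0=[] Q1=[P5] Q2=[]
t=35-40: P5@Q1 runs 5, rem=7, quantum used, demote→Q2. Q0=[] Q1=[] Q2=[P5]
t=40-47: P5@Q2 runs 7, rem=0, completes. Q0=[] Q1=[] Q2=[]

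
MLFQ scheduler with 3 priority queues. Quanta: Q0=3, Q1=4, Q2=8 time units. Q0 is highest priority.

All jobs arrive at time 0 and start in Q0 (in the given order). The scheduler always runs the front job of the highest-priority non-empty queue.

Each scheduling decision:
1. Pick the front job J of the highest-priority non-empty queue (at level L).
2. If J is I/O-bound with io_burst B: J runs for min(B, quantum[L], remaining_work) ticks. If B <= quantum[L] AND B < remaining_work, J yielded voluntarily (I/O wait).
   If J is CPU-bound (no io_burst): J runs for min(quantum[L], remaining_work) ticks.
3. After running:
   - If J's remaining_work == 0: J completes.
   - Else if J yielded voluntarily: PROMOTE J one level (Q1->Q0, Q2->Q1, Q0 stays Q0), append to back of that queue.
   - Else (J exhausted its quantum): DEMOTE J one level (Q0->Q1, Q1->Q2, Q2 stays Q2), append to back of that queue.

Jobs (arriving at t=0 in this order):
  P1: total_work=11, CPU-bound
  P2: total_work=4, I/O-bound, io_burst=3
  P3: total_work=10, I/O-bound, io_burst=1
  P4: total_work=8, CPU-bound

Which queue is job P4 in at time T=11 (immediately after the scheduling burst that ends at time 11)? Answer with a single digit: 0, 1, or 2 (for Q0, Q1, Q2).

t=0-3: P1@Q0 runs 3, rem=8, quantum used, demote→Q1. Q0=[P2,P3,P4] Q1=[P1] Q2=[]
t=3-6: P2@Q0 runs 3, rem=1, I/O yield, promote→Q0. Q0=[P3,P4,P2] Q1=[P1] Q2=[]
t=6-7: P3@Q0 runs 1, rem=9, I/O yield, promote→Q0. Q0=[P4,P2,P3] Q1=[P1] Q2=[]
t=7-10: P4@Q0 runs 3, rem=5, quantum used, demote→Q1. Q0=[P2,P3] Q1=[P1,P4] Q2=[]
t=10-11: P2@Q0 runs 1, rem=0, completes. Q0=[P3] Q1=[P1,P4] Q2=[]
t=11-12: P3@Q0 runs 1, rem=8, I/O yield, promote→Q0. Q0=[P3] Q1=[P1,P4] Q2=[]
t=12-13: P3@Q0 runs 1, rem=7, I/O yield, promote→Q0. Q0=[P3] Q1=[P1,P4] Q2=[]
t=13-14: P3@Q0 runs 1, rem=6, I/O yield, promote→Q0. Q0=[P3] Q1=[P1,P4] Q2=[]
t=14-15: P3@Q0 runs 1, rem=5, I/O yield, promote→Q0. Q0=[P3] Q1=[P1,P4] Q2=[]
t=15-16: P3@Q0 runs 1, rem=4, I/O yield, promote→Q0. Q0=[P3] Q1=[P1,P4] Q2=[]
t=16-17: P3@Q0 runs 1, rem=3, I/O yield, promote→Q0. Q0=[P3] Q1=[P1,P4] Q2=[]
t=17-18: P3@Q0 runs 1, rem=2, I/O yield, promote→Q0. Q0=[P3] Q1=[P1,P4] Q2=[]
t=18-19: P3@Q0 runs 1, rem=1, I/O yield, promote→Q0. Q0=[P3] Q1=[P1,P4] Q2=[]
t=19-20: P3@Q0 runs 1, rem=0, completes. Q0=[] Q1=[P1,P4] Q2=[]
t=20-24: P1@Q1 runs 4, rem=4, quantum used, demote→Q2. Q0=[] Q1=[P4] Q2=[P1]
t=24-28: P4@Q1 runs 4, rem=1, quantum used, demote→Q2. Q0=[] Q1=[] Q2=[P1,P4]
t=28-32: P1@Q2 runs 4, rem=0, completes. Q0=[] Q1=[] Q2=[P4]
t=32-33: P4@Q2 runs 1, rem=0, completes. Q0=[] Q1=[] Q2=[]

Answer: 1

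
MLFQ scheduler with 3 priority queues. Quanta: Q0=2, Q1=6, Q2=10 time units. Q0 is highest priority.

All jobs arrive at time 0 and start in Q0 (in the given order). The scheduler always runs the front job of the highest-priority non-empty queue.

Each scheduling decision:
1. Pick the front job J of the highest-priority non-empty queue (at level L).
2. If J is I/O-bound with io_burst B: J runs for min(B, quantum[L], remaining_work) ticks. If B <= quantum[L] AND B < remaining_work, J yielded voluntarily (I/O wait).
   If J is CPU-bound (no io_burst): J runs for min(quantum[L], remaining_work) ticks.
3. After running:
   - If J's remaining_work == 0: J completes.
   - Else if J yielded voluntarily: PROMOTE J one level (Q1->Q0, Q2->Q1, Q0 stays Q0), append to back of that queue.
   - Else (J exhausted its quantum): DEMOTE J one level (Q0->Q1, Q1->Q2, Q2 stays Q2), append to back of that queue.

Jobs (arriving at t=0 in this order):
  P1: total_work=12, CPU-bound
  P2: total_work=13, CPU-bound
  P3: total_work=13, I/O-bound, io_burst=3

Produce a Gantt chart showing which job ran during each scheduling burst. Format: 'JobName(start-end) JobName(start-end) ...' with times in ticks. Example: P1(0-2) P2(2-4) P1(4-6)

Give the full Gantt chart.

Answer: P1(0-2) P2(2-4) P3(4-6) P1(6-12) P2(12-18) P3(18-21) P3(21-23) P3(23-26) P3(26-28) P3(28-29) P1(29-33) P2(33-38)

Derivation:
t=0-2: P1@Q0 runs 2, rem=10, quantum used, demote→Q1. Q0=[P2,P3] Q1=[P1] Q2=[]
t=2-4: P2@Q0 runs 2, rem=11, quantum used, demote→Q1. Q0=[P3] Q1=[P1,P2] Q2=[]
t=4-6: P3@Q0 runs 2, rem=11, quantum used, demote→Q1. Q0=[] Q1=[P1,P2,P3] Q2=[]
t=6-12: P1@Q1 runs 6, rem=4, quantum used, demote→Q2. Q0=[] Q1=[P2,P3] Q2=[P1]
t=12-18: P2@Q1 runs 6, rem=5, quantum used, demote→Q2. Q0=[] Q1=[P3] Q2=[P1,P2]
t=18-21: P3@Q1 runs 3, rem=8, I/O yield, promote→Q0. Q0=[P3] Q1=[] Q2=[P1,P2]
t=21-23: P3@Q0 runs 2, rem=6, quantum used, demote→Q1. Q0=[] Q1=[P3] Q2=[P1,P2]
t=23-26: P3@Q1 runs 3, rem=3, I/O yield, promote→Q0. Q0=[P3] Q1=[] Q2=[P1,P2]
t=26-28: P3@Q0 runs 2, rem=1, quantum used, demote→Q1. Q0=[] Q1=[P3] Q2=[P1,P2]
t=28-29: P3@Q1 runs 1, rem=0, completes. Q0=[] Q1=[] Q2=[P1,P2]
t=29-33: P1@Q2 runs 4, rem=0, completes. Q0=[] Q1=[] Q2=[P2]
t=33-38: P2@Q2 runs 5, rem=0, completes. Q0=[] Q1=[] Q2=[]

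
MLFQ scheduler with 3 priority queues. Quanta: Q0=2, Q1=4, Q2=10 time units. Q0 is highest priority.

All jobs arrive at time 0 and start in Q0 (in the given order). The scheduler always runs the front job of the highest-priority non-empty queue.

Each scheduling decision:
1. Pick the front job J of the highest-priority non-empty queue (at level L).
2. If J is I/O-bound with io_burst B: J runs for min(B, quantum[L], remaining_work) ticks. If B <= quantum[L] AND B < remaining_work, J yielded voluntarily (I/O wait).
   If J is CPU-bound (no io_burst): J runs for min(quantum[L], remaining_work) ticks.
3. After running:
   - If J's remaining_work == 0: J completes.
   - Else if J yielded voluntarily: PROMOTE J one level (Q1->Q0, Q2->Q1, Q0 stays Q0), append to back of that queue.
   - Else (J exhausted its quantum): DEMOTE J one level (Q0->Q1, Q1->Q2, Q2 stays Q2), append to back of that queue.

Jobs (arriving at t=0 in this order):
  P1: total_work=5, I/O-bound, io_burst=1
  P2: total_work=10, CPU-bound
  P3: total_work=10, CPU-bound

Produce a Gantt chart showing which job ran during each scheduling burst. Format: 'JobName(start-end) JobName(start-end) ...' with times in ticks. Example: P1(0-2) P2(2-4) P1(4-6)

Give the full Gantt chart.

t=0-1: P1@Q0 runs 1, rem=4, I/O yield, promote→Q0. Q0=[P2,P3,P1] Q1=[] Q2=[]
t=1-3: P2@Q0 runs 2, rem=8, quantum used, demote→Q1. Q0=[P3,P1] Q1=[P2] Q2=[]
t=3-5: P3@Q0 runs 2, rem=8, quantum used, demote→Q1. Q0=[P1] Q1=[P2,P3] Q2=[]
t=5-6: P1@Q0 runs 1, rem=3, I/O yield, promote→Q0. Q0=[P1] Q1=[P2,P3] Q2=[]
t=6-7: P1@Q0 runs 1, rem=2, I/O yield, promote→Q0. Q0=[P1] Q1=[P2,P3] Q2=[]
t=7-8: P1@Q0 runs 1, rem=1, I/O yield, promote→Q0. Q0=[P1] Q1=[P2,P3] Q2=[]
t=8-9: P1@Q0 runs 1, rem=0, completes. Q0=[] Q1=[P2,P3] Q2=[]
t=9-13: P2@Q1 runs 4, rem=4, quantum used, demote→Q2. Q0=[] Q1=[P3] Q2=[P2]
t=13-17: P3@Q1 runs 4, rem=4, quantum used, demote→Q2. Q0=[] Q1=[] Q2=[P2,P3]
t=17-21: P2@Q2 runs 4, rem=0, completes. Q0=[] Q1=[] Q2=[P3]
t=21-25: P3@Q2 runs 4, rem=0, completes. Q0=[] Q1=[] Q2=[]

Answer: P1(0-1) P2(1-3) P3(3-5) P1(5-6) P1(6-7) P1(7-8) P1(8-9) P2(9-13) P3(13-17) P2(17-21) P3(21-25)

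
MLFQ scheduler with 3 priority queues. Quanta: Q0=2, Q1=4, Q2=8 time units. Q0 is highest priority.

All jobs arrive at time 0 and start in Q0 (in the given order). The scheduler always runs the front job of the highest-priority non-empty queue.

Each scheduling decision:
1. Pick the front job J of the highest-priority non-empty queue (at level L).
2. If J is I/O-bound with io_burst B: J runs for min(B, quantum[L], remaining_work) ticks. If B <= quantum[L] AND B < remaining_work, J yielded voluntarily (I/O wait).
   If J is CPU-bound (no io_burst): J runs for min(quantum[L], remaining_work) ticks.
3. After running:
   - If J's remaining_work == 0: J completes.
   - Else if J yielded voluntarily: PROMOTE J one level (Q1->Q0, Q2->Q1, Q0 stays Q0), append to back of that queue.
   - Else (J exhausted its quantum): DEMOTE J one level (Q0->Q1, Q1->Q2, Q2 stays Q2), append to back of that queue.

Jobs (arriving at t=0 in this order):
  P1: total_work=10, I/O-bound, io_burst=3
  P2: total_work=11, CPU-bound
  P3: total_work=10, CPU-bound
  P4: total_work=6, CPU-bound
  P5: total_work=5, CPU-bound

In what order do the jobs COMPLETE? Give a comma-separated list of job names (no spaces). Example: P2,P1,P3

t=0-2: P1@Q0 runs 2, rem=8, quantum used, demote→Q1. Q0=[P2,P3,P4,P5] Q1=[P1] Q2=[]
t=2-4: P2@Q0 runs 2, rem=9, quantum used, demote→Q1. Q0=[P3,P4,P5] Q1=[P1,P2] Q2=[]
t=4-6: P3@Q0 runs 2, rem=8, quantum used, demote→Q1. Q0=[P4,P5] Q1=[P1,P2,P3] Q2=[]
t=6-8: P4@Q0 runs 2, rem=4, quantum used, demote→Q1. Q0=[P5] Q1=[P1,P2,P3,P4] Q2=[]
t=8-10: P5@Q0 runs 2, rem=3, quantum used, demote→Q1. Q0=[] Q1=[P1,P2,P3,P4,P5] Q2=[]
t=10-13: P1@Q1 runs 3, rem=5, I/O yield, promote→Q0. Q0=[P1] Q1=[P2,P3,P4,P5] Q2=[]
t=13-15: P1@Q0 runs 2, rem=3, quantum used, demote→Q1. Q0=[] Q1=[P2,P3,P4,P5,P1] Q2=[]
t=15-19: P2@Q1 runs 4, rem=5, quantum used, demote→Q2. Q0=[] Q1=[P3,P4,P5,P1] Q2=[P2]
t=19-23: P3@Q1 runs 4, rem=4, quantum used, demote→Q2. Q0=[] Q1=[P4,P5,P1] Q2=[P2,P3]
t=23-27: P4@Q1 runs 4, rem=0, completes. Q0=[] Q1=[P5,P1] Q2=[P2,P3]
t=27-30: P5@Q1 runs 3, rem=0, completes. Q0=[] Q1=[P1] Q2=[P2,P3]
t=30-33: P1@Q1 runs 3, rem=0, completes. Q0=[] Q1=[] Q2=[P2,P3]
t=33-38: P2@Q2 runs 5, rem=0, completes. Q0=[] Q1=[] Q2=[P3]
t=38-42: P3@Q2 runs 4, rem=0, completes. Q0=[] Q1=[] Q2=[]

Answer: P4,P5,P1,P2,P3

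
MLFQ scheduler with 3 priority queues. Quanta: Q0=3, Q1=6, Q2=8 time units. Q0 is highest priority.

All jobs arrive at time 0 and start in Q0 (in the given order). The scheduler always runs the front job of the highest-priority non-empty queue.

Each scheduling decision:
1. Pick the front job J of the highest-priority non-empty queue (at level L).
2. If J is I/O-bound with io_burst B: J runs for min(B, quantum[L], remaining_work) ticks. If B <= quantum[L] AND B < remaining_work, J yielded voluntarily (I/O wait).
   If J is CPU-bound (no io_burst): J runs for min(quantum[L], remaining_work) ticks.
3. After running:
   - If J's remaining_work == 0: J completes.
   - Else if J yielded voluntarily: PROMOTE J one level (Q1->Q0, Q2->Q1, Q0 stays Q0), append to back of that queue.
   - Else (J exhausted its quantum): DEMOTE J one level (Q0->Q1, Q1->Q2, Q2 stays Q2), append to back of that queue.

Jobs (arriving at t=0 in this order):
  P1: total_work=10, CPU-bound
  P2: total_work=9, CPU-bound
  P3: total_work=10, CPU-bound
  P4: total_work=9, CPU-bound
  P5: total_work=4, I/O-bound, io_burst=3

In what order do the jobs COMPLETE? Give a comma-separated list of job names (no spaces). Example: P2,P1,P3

t=0-3: P1@Q0 runs 3, rem=7, quantum used, demote→Q1. Q0=[P2,P3,P4,P5] Q1=[P1] Q2=[]
t=3-6: P2@Q0 runs 3, rem=6, quantum used, demote→Q1. Q0=[P3,P4,P5] Q1=[P1,P2] Q2=[]
t=6-9: P3@Q0 runs 3, rem=7, quantum used, demote→Q1. Q0=[P4,P5] Q1=[P1,P2,P3] Q2=[]
t=9-12: P4@Q0 runs 3, rem=6, quantum used, demote→Q1. Q0=[P5] Q1=[P1,P2,P3,P4] Q2=[]
t=12-15: P5@Q0 runs 3, rem=1, I/O yield, promote→Q0. Q0=[P5] Q1=[P1,P2,P3,P4] Q2=[]
t=15-16: P5@Q0 runs 1, rem=0, completes. Q0=[] Q1=[P1,P2,P3,P4] Q2=[]
t=16-22: P1@Q1 runs 6, rem=1, quantum used, demote→Q2. Q0=[] Q1=[P2,P3,P4] Q2=[P1]
t=22-28: P2@Q1 runs 6, rem=0, completes. Q0=[] Q1=[P3,P4] Q2=[P1]
t=28-34: P3@Q1 runs 6, rem=1, quantum used, demote→Q2. Q0=[] Q1=[P4] Q2=[P1,P3]
t=34-40: P4@Q1 runs 6, rem=0, completes. Q0=[] Q1=[] Q2=[P1,P3]
t=40-41: P1@Q2 runs 1, rem=0, completes. Q0=[] Q1=[] Q2=[P3]
t=41-42: P3@Q2 runs 1, rem=0, completes. Q0=[] Q1=[] Q2=[]

Answer: P5,P2,P4,P1,P3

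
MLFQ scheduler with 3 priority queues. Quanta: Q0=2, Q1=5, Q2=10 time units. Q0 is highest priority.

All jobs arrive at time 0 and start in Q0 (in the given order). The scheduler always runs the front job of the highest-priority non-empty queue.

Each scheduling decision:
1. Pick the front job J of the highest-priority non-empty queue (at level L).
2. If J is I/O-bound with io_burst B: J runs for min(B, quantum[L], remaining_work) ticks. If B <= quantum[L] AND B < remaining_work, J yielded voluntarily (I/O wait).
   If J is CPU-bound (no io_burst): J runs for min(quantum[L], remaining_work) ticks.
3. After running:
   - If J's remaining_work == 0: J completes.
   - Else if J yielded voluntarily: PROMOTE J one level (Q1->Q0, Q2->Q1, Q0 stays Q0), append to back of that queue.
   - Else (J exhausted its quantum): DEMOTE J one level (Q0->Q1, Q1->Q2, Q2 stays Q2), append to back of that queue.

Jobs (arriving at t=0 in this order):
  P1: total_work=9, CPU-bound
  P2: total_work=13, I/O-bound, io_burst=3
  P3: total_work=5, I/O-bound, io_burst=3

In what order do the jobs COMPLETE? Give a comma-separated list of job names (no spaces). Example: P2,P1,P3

Answer: P3,P2,P1

Derivation:
t=0-2: P1@Q0 runs 2, rem=7, quantum used, demote→Q1. Q0=[P2,P3] Q1=[P1] Q2=[]
t=2-4: P2@Q0 runs 2, rem=11, quantum used, demote→Q1. Q0=[P3] Q1=[P1,P2] Q2=[]
t=4-6: P3@Q0 runs 2, rem=3, quantum used, demote→Q1. Q0=[] Q1=[P1,P2,P3] Q2=[]
t=6-11: P1@Q1 runs 5, rem=2, quantum used, demote→Q2. Q0=[] Q1=[P2,P3] Q2=[P1]
t=11-14: P2@Q1 runs 3, rem=8, I/O yield, promote→Q0. Q0=[P2] Q1=[P3] Q2=[P1]
t=14-16: P2@Q0 runs 2, rem=6, quantum used, demote→Q1. Q0=[] Q1=[P3,P2] Q2=[P1]
t=16-19: P3@Q1 runs 3, rem=0, completes. Q0=[] Q1=[P2] Q2=[P1]
t=19-22: P2@Q1 runs 3, rem=3, I/O yield, promote→Q0. Q0=[P2] Q1=[] Q2=[P1]
t=22-24: P2@Q0 runs 2, rem=1, quantum used, demote→Q1. Q0=[] Q1=[P2] Q2=[P1]
t=24-25: P2@Q1 runs 1, rem=0, completes. Q0=[] Q1=[] Q2=[P1]
t=25-27: P1@Q2 runs 2, rem=0, completes. Q0=[] Q1=[] Q2=[]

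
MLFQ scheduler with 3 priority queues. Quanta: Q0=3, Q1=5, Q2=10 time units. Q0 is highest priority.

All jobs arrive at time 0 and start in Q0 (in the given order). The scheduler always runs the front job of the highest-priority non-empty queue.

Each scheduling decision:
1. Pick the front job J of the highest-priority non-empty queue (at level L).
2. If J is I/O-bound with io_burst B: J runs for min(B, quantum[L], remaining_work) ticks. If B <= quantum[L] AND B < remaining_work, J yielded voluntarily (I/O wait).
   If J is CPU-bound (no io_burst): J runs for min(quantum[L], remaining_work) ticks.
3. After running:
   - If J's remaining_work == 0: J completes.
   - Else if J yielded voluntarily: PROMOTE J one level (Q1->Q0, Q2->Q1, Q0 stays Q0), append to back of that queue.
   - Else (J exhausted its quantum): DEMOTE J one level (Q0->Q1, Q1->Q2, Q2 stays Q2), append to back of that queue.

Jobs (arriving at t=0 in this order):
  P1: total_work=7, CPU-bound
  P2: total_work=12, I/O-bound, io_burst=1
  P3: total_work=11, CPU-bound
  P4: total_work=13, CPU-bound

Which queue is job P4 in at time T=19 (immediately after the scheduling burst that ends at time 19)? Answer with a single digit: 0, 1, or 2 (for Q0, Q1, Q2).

t=0-3: P1@Q0 runs 3, rem=4, quantum used, demote→Q1. Q0=[P2,P3,P4] Q1=[P1] Q2=[]
t=3-4: P2@Q0 runs 1, rem=11, I/O yield, promote→Q0. Q0=[P3,P4,P2] Q1=[P1] Q2=[]
t=4-7: P3@Q0 runs 3, rem=8, quantum used, demote→Q1. Q0=[P4,P2] Q1=[P1,P3] Q2=[]
t=7-10: P4@Q0 runs 3, rem=10, quantum used, demote→Q1. Q0=[P2] Q1=[P1,P3,P4] Q2=[]
t=10-11: P2@Q0 runs 1, rem=10, I/O yield, promote→Q0. Q0=[P2] Q1=[P1,P3,P4] Q2=[]
t=11-12: P2@Q0 runs 1, rem=9, I/O yield, promote→Q0. Q0=[P2] Q1=[P1,P3,P4] Q2=[]
t=12-13: P2@Q0 runs 1, rem=8, I/O yield, promote→Q0. Q0=[P2] Q1=[P1,P3,P4] Q2=[]
t=13-14: P2@Q0 runs 1, rem=7, I/O yield, promote→Q0. Q0=[P2] Q1=[P1,P3,P4] Q2=[]
t=14-15: P2@Q0 runs 1, rem=6, I/O yield, promote→Q0. Q0=[P2] Q1=[P1,P3,P4] Q2=[]
t=15-16: P2@Q0 runs 1, rem=5, I/O yield, promote→Q0. Q0=[P2] Q1=[P1,P3,P4] Q2=[]
t=16-17: P2@Q0 runs 1, rem=4, I/O yield, promote→Q0. Q0=[P2] Q1=[P1,P3,P4] Q2=[]
t=17-18: P2@Q0 runs 1, rem=3, I/O yield, promote→Q0. Q0=[P2] Q1=[P1,P3,P4] Q2=[]
t=18-19: P2@Q0 runs 1, rem=2, I/O yield, promote→Q0. Q0=[P2] Q1=[P1,P3,P4] Q2=[]
t=19-20: P2@Q0 runs 1, rem=1, I/O yield, promote→Q0. Q0=[P2] Q1=[P1,P3,P4] Q2=[]
t=20-21: P2@Q0 runs 1, rem=0, completes. Q0=[] Q1=[P1,P3,P4] Q2=[]
t=21-25: P1@Q1 runs 4, rem=0, completes. Q0=[] Q1=[P3,P4] Q2=[]
t=25-30: P3@Q1 runs 5, rem=3, quantum used, demote→Q2. Q0=[] Q1=[P4] Q2=[P3]
t=30-35: P4@Q1 runs 5, rem=5, quantum used, demote→Q2. Q0=[] Q1=[] Q2=[P3,P4]
t=35-38: P3@Q2 runs 3, rem=0, completes. Q0=[] Q1=[] Q2=[P4]
t=38-43: P4@Q2 runs 5, rem=0, completes. Q0=[] Q1=[] Q2=[]

Answer: 1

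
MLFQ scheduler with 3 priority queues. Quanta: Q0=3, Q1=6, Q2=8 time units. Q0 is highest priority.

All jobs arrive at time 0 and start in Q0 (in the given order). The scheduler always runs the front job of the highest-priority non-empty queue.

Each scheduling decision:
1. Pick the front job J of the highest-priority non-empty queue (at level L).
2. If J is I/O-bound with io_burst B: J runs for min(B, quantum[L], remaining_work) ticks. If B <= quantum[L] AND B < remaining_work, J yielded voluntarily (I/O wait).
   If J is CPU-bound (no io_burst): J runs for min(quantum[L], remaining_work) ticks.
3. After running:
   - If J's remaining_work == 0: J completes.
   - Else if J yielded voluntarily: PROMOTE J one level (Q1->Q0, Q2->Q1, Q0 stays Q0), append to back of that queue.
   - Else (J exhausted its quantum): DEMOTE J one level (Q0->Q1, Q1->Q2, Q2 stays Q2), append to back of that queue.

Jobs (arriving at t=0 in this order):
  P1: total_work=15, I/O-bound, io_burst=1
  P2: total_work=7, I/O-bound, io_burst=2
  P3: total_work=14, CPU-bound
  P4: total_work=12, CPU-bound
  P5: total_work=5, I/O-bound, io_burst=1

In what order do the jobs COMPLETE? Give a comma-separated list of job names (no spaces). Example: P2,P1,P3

t=0-1: P1@Q0 runs 1, rem=14, I/O yield, promote→Q0. Q0=[P2,P3,P4,P5,P1] Q1=[] Q2=[]
t=1-3: P2@Q0 runs 2, rem=5, I/O yield, promote→Q0. Q0=[P3,P4,P5,P1,P2] Q1=[] Q2=[]
t=3-6: P3@Q0 runs 3, rem=11, quantum used, demote→Q1. Q0=[P4,P5,P1,P2] Q1=[P3] Q2=[]
t=6-9: P4@Q0 runs 3, rem=9, quantum used, demote→Q1. Q0=[P5,P1,P2] Q1=[P3,P4] Q2=[]
t=9-10: P5@Q0 runs 1, rem=4, I/O yield, promote→Q0. Q0=[P1,P2,P5] Q1=[P3,P4] Q2=[]
t=10-11: P1@Q0 runs 1, rem=13, I/O yield, promote→Q0. Q0=[P2,P5,P1] Q1=[P3,P4] Q2=[]
t=11-13: P2@Q0 runs 2, rem=3, I/O yield, promote→Q0. Q0=[P5,P1,P2] Q1=[P3,P4] Q2=[]
t=13-14: P5@Q0 runs 1, rem=3, I/O yield, promote→Q0. Q0=[P1,P2,P5] Q1=[P3,P4] Q2=[]
t=14-15: P1@Q0 runs 1, rem=12, I/O yield, promote→Q0. Q0=[P2,P5,P1] Q1=[P3,P4] Q2=[]
t=15-17: P2@Q0 runs 2, rem=1, I/O yield, promote→Q0. Q0=[P5,P1,P2] Q1=[P3,P4] Q2=[]
t=17-18: P5@Q0 runs 1, rem=2, I/O yield, promote→Q0. Q0=[P1,P2,P5] Q1=[P3,P4] Q2=[]
t=18-19: P1@Q0 runs 1, rem=11, I/O yield, promote→Q0. Q0=[P2,P5,P1] Q1=[P3,P4] Q2=[]
t=19-20: P2@Q0 runs 1, rem=0, completes. Q0=[P5,P1] Q1=[P3,P4] Q2=[]
t=20-21: P5@Q0 runs 1, rem=1, I/O yield, promote→Q0. Q0=[P1,P5] Q1=[P3,P4] Q2=[]
t=21-22: P1@Q0 runs 1, rem=10, I/O yield, promote→Q0. Q0=[P5,P1] Q1=[P3,P4] Q2=[]
t=22-23: P5@Q0 runs 1, rem=0, completes. Q0=[P1] Q1=[P3,P4] Q2=[]
t=23-24: P1@Q0 runs 1, rem=9, I/O yield, promote→Q0. Q0=[P1] Q1=[P3,P4] Q2=[]
t=24-25: P1@Q0 runs 1, rem=8, I/O yield, promote→Q0. Q0=[P1] Q1=[P3,P4] Q2=[]
t=25-26: P1@Q0 runs 1, rem=7, I/O yield, promote→Q0. Q0=[P1] Q1=[P3,P4] Q2=[]
t=26-27: P1@Q0 runs 1, rem=6, I/O yield, promote→Q0. Q0=[P1] Q1=[P3,P4] Q2=[]
t=27-28: P1@Q0 runs 1, rem=5, I/O yield, promote→Q0. Q0=[P1] Q1=[P3,P4] Q2=[]
t=28-29: P1@Q0 runs 1, rem=4, I/O yield, promote→Q0. Q0=[P1] Q1=[P3,P4] Q2=[]
t=29-30: P1@Q0 runs 1, rem=3, I/O yield, promote→Q0. Q0=[P1] Q1=[P3,P4] Q2=[]
t=30-31: P1@Q0 runs 1, rem=2, I/O yield, promote→Q0. Q0=[P1] Q1=[P3,P4] Q2=[]
t=31-32: P1@Q0 runs 1, rem=1, I/O yield, promote→Q0. Q0=[P1] Q1=[P3,P4] Q2=[]
t=32-33: P1@Q0 runs 1, rem=0, completes. Q0=[] Q1=[P3,P4] Q2=[]
t=33-39: P3@Q1 runs 6, rem=5, quantum used, demote→Q2. Q0=[] Q1=[P4] Q2=[P3]
t=39-45: P4@Q1 runs 6, rem=3, quantum used, demote→Q2. Q0=[] Q1=[] Q2=[P3,P4]
t=45-50: P3@Q2 runs 5, rem=0, completes. Q0=[] Q1=[] Q2=[P4]
t=50-53: P4@Q2 runs 3, rem=0, completes. Q0=[] Q1=[] Q2=[]

Answer: P2,P5,P1,P3,P4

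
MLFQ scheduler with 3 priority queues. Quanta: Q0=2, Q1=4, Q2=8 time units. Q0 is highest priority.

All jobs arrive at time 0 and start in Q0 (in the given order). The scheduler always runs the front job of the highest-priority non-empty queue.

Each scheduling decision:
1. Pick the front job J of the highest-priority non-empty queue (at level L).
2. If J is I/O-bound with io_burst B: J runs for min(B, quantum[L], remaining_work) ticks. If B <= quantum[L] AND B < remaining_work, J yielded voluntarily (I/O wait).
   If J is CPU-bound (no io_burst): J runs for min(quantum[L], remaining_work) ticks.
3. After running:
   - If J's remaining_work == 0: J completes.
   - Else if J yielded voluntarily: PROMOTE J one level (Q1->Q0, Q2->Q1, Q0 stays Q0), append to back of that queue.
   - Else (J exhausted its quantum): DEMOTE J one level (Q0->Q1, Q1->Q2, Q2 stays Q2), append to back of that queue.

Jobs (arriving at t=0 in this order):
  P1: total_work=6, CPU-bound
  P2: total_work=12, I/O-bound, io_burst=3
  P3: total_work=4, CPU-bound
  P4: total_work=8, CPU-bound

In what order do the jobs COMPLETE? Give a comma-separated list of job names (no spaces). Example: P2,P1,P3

Answer: P1,P3,P2,P4

Derivation:
t=0-2: P1@Q0 runs 2, rem=4, quantum used, demote→Q1. Q0=[P2,P3,P4] Q1=[P1] Q2=[]
t=2-4: P2@Q0 runs 2, rem=10, quantum used, demote→Q1. Q0=[P3,P4] Q1=[P1,P2] Q2=[]
t=4-6: P3@Q0 runs 2, rem=2, quantum used, demote→Q1. Q0=[P4] Q1=[P1,P2,P3] Q2=[]
t=6-8: P4@Q0 runs 2, rem=6, quantum used, demote→Q1. Q0=[] Q1=[P1,P2,P3,P4] Q2=[]
t=8-12: P1@Q1 runs 4, rem=0, completes. Q0=[] Q1=[P2,P3,P4] Q2=[]
t=12-15: P2@Q1 runs 3, rem=7, I/O yield, promote→Q0. Q0=[P2] Q1=[P3,P4] Q2=[]
t=15-17: P2@Q0 runs 2, rem=5, quantum used, demote→Q1. Q0=[] Q1=[P3,P4,P2] Q2=[]
t=17-19: P3@Q1 runs 2, rem=0, completes. Q0=[] Q1=[P4,P2] Q2=[]
t=19-23: P4@Q1 runs 4, rem=2, quantum used, demote→Q2. Q0=[] Q1=[P2] Q2=[P4]
t=23-26: P2@Q1 runs 3, rem=2, I/O yield, promote→Q0. Q0=[P2] Q1=[] Q2=[P4]
t=26-28: P2@Q0 runs 2, rem=0, completes. Q0=[] Q1=[] Q2=[P4]
t=28-30: P4@Q2 runs 2, rem=0, completes. Q0=[] Q1=[] Q2=[]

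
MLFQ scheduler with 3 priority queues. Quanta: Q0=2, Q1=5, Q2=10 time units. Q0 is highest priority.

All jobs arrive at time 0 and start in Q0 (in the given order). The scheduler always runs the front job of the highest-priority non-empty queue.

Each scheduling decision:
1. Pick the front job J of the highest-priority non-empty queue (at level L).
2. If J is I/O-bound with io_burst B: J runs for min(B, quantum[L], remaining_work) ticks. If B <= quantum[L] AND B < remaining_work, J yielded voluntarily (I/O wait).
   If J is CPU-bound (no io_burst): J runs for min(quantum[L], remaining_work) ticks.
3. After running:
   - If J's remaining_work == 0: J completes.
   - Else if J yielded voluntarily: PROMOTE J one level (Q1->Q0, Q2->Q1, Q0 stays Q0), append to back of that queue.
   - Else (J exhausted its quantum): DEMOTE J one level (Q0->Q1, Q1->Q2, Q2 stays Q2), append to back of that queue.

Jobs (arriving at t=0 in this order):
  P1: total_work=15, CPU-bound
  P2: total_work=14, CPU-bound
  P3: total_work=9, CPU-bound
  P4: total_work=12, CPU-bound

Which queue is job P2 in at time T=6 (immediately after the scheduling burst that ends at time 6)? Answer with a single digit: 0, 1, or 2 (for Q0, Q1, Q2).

t=0-2: P1@Q0 runs 2, rem=13, quantum used, demote→Q1. Q0=[P2,P3,P4] Q1=[P1] Q2=[]
t=2-4: P2@Q0 runs 2, rem=12, quantum used, demote→Q1. Q0=[P3,P4] Q1=[P1,P2] Q2=[]
t=4-6: P3@Q0 runs 2, rem=7, quantum used, demote→Q1. Q0=[P4] Q1=[P1,P2,P3] Q2=[]
t=6-8: P4@Q0 runs 2, rem=10, quantum used, demote→Q1. Q0=[] Q1=[P1,P2,P3,P4] Q2=[]
t=8-13: P1@Q1 runs 5, rem=8, quantum used, demote→Q2. Q0=[] Q1=[P2,P3,P4] Q2=[P1]
t=13-18: P2@Q1 runs 5, rem=7, quantum used, demote→Q2. Q0=[] Q1=[P3,P4] Q2=[P1,P2]
t=18-23: P3@Q1 runs 5, rem=2, quantum used, demote→Q2. Q0=[] Q1=[P4] Q2=[P1,P2,P3]
t=23-28: P4@Q1 runs 5, rem=5, quantum used, demote→Q2. Q0=[] Q1=[] Q2=[P1,P2,P3,P4]
t=28-36: P1@Q2 runs 8, rem=0, completes. Q0=[] Q1=[] Q2=[P2,P3,P4]
t=36-43: P2@Q2 runs 7, rem=0, completes. Q0=[] Q1=[] Q2=[P3,P4]
t=43-45: P3@Q2 runs 2, rem=0, completes. Q0=[] Q1=[] Q2=[P4]
t=45-50: P4@Q2 runs 5, rem=0, completes. Q0=[] Q1=[] Q2=[]

Answer: 1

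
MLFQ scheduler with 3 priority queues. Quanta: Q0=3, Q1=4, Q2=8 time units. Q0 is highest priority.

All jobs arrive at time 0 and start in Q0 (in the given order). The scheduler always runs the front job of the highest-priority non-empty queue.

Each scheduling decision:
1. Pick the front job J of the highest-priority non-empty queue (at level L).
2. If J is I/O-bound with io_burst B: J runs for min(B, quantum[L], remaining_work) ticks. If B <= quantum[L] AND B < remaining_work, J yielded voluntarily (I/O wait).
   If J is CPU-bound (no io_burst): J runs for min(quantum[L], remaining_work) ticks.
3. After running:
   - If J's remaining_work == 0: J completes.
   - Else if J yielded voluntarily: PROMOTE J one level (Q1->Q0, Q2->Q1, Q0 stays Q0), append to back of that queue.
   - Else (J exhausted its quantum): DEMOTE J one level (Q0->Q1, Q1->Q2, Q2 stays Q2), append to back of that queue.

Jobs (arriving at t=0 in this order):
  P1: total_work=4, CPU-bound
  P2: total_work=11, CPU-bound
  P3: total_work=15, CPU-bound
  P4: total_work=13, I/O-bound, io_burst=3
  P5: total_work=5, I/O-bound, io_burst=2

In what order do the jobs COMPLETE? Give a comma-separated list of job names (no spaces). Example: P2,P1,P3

t=0-3: P1@Q0 runs 3, rem=1, quantum used, demote→Q1. Q0=[P2,P3,P4,P5] Q1=[P1] Q2=[]
t=3-6: P2@Q0 runs 3, rem=8, quantum used, demote→Q1. Q0=[P3,P4,P5] Q1=[P1,P2] Q2=[]
t=6-9: P3@Q0 runs 3, rem=12, quantum used, demote→Q1. Q0=[P4,P5] Q1=[P1,P2,P3] Q2=[]
t=9-12: P4@Q0 runs 3, rem=10, I/O yield, promote→Q0. Q0=[P5,P4] Q1=[P1,P2,P3] Q2=[]
t=12-14: P5@Q0 runs 2, rem=3, I/O yield, promote→Q0. Q0=[P4,P5] Q1=[P1,P2,P3] Q2=[]
t=14-17: P4@Q0 runs 3, rem=7, I/O yield, promote→Q0. Q0=[P5,P4] Q1=[P1,P2,P3] Q2=[]
t=17-19: P5@Q0 runs 2, rem=1, I/O yield, promote→Q0. Q0=[P4,P5] Q1=[P1,P2,P3] Q2=[]
t=19-22: P4@Q0 runs 3, rem=4, I/O yield, promote→Q0. Q0=[P5,P4] Q1=[P1,P2,P3] Q2=[]
t=22-23: P5@Q0 runs 1, rem=0, completes. Q0=[P4] Q1=[P1,P2,P3] Q2=[]
t=23-26: P4@Q0 runs 3, rem=1, I/O yield, promote→Q0. Q0=[P4] Q1=[P1,P2,P3] Q2=[]
t=26-27: P4@Q0 runs 1, rem=0, completes. Q0=[] Q1=[P1,P2,P3] Q2=[]
t=27-28: P1@Q1 runs 1, rem=0, completes. Q0=[] Q1=[P2,P3] Q2=[]
t=28-32: P2@Q1 runs 4, rem=4, quantum used, demote→Q2. Q0=[] Q1=[P3] Q2=[P2]
t=32-36: P3@Q1 runs 4, rem=8, quantum used, demote→Q2. Q0=[] Q1=[] Q2=[P2,P3]
t=36-40: P2@Q2 runs 4, rem=0, completes. Q0=[] Q1=[] Q2=[P3]
t=40-48: P3@Q2 runs 8, rem=0, completes. Q0=[] Q1=[] Q2=[]

Answer: P5,P4,P1,P2,P3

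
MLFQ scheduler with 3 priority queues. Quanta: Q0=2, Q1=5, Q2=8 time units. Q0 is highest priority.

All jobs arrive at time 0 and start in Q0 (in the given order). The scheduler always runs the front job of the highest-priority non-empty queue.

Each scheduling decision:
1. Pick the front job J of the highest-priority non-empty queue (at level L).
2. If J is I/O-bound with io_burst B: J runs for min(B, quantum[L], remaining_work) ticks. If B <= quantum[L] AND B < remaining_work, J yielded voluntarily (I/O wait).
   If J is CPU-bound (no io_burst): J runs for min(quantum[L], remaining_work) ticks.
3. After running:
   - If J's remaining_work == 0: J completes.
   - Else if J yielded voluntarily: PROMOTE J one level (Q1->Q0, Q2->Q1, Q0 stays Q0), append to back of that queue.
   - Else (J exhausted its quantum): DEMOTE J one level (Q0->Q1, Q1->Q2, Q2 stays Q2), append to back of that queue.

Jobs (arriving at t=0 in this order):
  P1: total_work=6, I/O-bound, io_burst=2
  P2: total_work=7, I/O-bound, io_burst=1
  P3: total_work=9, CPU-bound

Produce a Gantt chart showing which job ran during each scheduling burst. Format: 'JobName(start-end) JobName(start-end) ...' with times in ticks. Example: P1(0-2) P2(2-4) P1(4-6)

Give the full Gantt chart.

t=0-2: P1@Q0 runs 2, rem=4, I/O yield, promote→Q0. Q0=[P2,P3,P1] Q1=[] Q2=[]
t=2-3: P2@Q0 runs 1, rem=6, I/O yield, promote→Q0. Q0=[P3,P1,P2] Q1=[] Q2=[]
t=3-5: P3@Q0 runs 2, rem=7, quantum used, demote→Q1. Q0=[P1,P2] Q1=[P3] Q2=[]
t=5-7: P1@Q0 runs 2, rem=2, I/O yield, promote→Q0. Q0=[P2,P1] Q1=[P3] Q2=[]
t=7-8: P2@Q0 runs 1, rem=5, I/O yield, promote→Q0. Q0=[P1,P2] Q1=[P3] Q2=[]
t=8-10: P1@Q0 runs 2, rem=0, completes. Q0=[P2] Q1=[P3] Q2=[]
t=10-11: P2@Q0 runs 1, rem=4, I/O yield, promote→Q0. Q0=[P2] Q1=[P3] Q2=[]
t=11-12: P2@Q0 runs 1, rem=3, I/O yield, promote→Q0. Q0=[P2] Q1=[P3] Q2=[]
t=12-13: P2@Q0 runs 1, rem=2, I/O yield, promote→Q0. Q0=[P2] Q1=[P3] Q2=[]
t=13-14: P2@Q0 runs 1, rem=1, I/O yield, promote→Q0. Q0=[P2] Q1=[P3] Q2=[]
t=14-15: P2@Q0 runs 1, rem=0, completes. Q0=[] Q1=[P3] Q2=[]
t=15-20: P3@Q1 runs 5, rem=2, quantum used, demote→Q2. Q0=[] Q1=[] Q2=[P3]
t=20-22: P3@Q2 runs 2, rem=0, completes. Q0=[] Q1=[] Q2=[]

Answer: P1(0-2) P2(2-3) P3(3-5) P1(5-7) P2(7-8) P1(8-10) P2(10-11) P2(11-12) P2(12-13) P2(13-14) P2(14-15) P3(15-20) P3(20-22)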